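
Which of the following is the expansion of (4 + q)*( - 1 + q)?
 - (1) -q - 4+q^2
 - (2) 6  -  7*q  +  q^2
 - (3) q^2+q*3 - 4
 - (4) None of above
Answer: 3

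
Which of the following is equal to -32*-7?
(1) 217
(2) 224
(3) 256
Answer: 2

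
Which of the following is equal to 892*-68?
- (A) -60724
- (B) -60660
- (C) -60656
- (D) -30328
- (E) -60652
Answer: C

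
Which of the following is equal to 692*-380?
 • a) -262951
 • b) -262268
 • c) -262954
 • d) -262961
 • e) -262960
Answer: e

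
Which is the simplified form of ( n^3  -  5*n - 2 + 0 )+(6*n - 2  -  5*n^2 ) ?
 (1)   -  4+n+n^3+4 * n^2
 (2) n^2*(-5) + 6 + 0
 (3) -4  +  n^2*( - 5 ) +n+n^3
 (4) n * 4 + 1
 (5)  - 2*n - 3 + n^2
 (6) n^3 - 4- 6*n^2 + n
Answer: 3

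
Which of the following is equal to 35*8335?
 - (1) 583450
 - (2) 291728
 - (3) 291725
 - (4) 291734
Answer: 3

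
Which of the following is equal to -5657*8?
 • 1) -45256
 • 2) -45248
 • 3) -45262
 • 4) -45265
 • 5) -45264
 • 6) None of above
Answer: 1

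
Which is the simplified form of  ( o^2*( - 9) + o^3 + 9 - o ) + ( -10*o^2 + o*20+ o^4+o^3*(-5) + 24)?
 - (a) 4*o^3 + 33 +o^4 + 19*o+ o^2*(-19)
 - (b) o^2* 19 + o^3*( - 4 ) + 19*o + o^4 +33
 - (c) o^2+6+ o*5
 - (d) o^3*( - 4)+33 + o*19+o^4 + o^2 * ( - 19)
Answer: d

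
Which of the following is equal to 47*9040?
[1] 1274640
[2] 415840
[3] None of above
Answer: 3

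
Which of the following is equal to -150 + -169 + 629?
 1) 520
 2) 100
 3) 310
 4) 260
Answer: 3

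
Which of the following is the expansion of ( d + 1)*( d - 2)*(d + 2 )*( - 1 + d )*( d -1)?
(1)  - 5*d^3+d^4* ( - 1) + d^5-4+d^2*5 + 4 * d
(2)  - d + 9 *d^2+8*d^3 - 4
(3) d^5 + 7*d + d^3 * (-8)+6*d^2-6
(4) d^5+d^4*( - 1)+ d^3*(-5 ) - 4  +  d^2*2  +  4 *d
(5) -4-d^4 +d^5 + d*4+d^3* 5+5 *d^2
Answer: 1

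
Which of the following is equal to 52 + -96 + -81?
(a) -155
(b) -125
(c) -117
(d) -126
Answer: b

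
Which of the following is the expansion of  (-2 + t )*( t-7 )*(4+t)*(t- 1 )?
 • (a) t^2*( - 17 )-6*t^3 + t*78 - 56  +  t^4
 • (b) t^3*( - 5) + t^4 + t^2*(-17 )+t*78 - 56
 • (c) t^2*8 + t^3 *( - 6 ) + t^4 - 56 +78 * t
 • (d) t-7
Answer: a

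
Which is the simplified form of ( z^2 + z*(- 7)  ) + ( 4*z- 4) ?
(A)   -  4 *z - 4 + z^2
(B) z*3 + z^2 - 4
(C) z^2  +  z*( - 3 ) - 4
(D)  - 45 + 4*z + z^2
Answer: C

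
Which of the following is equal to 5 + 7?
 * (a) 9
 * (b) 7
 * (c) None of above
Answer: c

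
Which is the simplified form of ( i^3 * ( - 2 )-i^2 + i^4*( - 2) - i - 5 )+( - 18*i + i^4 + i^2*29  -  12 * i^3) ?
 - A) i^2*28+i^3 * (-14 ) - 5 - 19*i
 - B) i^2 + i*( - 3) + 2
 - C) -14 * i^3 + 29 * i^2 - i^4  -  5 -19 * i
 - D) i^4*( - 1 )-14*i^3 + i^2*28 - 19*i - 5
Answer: D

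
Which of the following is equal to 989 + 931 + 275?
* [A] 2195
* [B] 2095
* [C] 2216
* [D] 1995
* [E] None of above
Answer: A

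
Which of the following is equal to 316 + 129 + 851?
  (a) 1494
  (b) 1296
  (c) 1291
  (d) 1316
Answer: b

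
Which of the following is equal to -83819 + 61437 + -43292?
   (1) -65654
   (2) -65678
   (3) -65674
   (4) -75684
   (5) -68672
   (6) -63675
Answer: 3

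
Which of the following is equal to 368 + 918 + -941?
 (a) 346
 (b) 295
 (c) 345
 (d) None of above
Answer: c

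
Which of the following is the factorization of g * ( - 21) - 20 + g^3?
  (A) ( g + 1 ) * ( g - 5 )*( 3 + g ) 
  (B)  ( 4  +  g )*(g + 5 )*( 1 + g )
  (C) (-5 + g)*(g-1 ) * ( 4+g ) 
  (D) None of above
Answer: D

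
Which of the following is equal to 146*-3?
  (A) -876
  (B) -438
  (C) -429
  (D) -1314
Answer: B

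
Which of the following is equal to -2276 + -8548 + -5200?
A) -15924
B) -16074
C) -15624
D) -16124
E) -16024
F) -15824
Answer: E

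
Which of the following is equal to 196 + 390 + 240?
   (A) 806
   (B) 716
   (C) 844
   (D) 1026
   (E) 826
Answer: E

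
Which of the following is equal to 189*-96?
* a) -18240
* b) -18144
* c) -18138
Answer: b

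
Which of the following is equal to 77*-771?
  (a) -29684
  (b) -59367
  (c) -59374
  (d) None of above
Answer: b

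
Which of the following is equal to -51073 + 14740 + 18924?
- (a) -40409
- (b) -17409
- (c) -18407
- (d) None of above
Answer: b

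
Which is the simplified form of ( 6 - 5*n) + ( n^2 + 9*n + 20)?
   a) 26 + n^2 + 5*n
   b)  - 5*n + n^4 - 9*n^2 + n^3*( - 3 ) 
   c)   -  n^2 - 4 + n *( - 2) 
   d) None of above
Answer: d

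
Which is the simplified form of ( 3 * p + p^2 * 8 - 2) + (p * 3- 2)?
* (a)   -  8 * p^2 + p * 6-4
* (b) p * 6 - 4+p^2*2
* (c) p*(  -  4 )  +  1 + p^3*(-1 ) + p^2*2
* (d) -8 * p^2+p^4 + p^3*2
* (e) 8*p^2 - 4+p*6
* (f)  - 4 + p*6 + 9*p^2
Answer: e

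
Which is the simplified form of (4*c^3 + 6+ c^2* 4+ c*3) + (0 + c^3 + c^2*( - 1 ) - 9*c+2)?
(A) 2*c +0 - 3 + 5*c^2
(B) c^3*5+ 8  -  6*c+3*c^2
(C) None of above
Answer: B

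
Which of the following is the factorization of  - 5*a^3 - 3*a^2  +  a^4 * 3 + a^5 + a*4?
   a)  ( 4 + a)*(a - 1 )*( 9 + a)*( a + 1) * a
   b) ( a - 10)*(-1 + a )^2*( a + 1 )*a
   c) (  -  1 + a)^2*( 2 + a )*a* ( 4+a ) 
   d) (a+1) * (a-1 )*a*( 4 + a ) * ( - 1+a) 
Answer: d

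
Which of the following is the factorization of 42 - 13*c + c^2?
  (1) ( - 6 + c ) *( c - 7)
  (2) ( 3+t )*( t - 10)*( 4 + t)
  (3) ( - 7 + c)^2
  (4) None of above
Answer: 1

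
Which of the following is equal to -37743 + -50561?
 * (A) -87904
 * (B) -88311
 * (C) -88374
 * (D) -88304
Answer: D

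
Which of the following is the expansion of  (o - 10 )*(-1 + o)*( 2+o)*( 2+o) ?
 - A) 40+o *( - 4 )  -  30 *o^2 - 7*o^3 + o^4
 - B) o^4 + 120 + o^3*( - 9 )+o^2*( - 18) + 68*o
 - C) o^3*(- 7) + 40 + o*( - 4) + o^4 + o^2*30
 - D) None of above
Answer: A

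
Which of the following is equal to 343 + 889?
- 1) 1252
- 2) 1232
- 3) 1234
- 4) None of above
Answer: 2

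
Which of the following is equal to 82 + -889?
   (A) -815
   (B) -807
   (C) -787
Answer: B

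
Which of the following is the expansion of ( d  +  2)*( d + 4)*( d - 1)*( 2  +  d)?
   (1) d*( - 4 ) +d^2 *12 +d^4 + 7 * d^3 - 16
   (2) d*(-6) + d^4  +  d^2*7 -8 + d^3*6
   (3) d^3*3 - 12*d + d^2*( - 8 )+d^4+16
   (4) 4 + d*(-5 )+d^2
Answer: 1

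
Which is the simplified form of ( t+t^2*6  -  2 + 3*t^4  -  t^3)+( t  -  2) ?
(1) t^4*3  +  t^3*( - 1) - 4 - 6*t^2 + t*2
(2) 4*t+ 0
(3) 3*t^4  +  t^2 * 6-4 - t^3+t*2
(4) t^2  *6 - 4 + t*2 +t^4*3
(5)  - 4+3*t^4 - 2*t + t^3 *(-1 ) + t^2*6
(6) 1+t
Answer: 3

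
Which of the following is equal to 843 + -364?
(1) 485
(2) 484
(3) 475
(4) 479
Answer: 4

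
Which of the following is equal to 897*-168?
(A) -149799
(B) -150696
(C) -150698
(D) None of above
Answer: B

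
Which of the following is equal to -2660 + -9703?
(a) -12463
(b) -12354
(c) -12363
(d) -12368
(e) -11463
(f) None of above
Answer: c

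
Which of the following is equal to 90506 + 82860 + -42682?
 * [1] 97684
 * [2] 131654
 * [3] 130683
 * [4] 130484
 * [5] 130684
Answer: 5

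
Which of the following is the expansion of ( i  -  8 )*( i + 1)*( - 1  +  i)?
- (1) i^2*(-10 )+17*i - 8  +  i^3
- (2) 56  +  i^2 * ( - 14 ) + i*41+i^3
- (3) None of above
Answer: 3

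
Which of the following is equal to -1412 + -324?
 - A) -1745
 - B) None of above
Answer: B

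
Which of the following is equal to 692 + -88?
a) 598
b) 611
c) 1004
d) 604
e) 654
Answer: d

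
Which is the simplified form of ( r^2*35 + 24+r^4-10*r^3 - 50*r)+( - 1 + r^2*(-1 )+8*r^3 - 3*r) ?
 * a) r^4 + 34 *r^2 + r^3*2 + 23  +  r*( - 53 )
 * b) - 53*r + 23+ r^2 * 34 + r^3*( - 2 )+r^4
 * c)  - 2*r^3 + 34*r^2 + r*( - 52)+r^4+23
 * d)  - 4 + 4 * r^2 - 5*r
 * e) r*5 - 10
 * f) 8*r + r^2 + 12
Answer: b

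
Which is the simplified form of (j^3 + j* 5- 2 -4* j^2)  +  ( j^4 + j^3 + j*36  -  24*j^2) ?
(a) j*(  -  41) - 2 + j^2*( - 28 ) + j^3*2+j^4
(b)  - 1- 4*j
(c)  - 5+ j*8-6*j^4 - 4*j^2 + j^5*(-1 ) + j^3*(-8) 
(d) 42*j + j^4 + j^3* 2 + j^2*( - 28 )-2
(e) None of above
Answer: e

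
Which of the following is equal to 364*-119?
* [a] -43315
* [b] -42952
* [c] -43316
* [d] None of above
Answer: c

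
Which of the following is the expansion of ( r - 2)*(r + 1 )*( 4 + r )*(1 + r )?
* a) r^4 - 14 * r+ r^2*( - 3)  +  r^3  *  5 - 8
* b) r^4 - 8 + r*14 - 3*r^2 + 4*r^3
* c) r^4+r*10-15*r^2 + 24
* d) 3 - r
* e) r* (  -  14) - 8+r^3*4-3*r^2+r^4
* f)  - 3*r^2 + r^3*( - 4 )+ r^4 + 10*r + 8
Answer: e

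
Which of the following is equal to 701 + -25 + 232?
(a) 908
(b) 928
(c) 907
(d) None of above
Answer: a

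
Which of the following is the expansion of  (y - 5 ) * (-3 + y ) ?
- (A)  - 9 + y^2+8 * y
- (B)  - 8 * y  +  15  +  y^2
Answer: B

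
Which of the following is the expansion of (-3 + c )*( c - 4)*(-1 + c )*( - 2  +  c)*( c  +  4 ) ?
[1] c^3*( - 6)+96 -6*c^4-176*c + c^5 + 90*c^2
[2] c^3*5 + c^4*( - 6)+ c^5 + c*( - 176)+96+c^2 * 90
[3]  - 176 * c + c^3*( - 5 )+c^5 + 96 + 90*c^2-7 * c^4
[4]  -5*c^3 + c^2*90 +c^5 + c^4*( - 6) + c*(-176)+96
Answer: 4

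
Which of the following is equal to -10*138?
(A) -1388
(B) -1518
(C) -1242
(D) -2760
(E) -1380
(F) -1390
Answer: E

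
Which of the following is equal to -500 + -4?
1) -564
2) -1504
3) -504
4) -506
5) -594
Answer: 3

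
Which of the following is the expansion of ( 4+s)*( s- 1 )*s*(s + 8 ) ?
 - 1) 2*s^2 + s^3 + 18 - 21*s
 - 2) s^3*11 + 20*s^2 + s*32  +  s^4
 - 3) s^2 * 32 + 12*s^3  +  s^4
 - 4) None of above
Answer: 4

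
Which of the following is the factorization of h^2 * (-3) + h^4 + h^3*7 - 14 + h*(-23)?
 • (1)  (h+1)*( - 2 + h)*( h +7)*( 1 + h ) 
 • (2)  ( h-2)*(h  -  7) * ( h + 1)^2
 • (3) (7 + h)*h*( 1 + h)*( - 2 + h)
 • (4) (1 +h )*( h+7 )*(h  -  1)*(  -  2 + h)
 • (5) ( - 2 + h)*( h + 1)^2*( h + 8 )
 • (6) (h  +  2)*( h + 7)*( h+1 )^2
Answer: 1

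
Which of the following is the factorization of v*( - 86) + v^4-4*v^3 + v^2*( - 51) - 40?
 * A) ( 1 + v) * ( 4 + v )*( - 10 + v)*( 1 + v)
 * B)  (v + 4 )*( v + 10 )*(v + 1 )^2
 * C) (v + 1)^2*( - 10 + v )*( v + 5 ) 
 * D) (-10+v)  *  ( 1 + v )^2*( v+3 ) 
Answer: A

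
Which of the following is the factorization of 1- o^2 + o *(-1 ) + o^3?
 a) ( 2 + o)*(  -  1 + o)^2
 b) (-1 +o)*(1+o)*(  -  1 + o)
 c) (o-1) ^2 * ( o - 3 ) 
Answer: b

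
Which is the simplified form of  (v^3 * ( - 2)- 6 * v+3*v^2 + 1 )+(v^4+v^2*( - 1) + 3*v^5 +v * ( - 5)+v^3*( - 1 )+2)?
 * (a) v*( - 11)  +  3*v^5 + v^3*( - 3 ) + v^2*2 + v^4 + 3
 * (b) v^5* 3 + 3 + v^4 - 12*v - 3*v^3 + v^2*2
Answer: a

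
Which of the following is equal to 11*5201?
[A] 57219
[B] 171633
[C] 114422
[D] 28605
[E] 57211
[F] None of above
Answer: E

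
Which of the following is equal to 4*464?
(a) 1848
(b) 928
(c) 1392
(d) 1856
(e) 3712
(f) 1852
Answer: d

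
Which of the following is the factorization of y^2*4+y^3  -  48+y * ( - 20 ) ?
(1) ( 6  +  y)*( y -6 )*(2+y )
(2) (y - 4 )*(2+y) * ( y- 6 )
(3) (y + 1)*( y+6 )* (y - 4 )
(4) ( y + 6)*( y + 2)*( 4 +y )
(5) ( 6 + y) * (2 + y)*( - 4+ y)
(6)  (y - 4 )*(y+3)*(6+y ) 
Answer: 5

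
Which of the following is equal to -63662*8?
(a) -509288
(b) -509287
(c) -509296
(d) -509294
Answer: c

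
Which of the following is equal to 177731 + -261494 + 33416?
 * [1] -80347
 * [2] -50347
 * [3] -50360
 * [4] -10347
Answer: 2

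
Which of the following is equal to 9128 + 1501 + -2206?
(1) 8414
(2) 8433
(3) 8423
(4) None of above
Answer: 3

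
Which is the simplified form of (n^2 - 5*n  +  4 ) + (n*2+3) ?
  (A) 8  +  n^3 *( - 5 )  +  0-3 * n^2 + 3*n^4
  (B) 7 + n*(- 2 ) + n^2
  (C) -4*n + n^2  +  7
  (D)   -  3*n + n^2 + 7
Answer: D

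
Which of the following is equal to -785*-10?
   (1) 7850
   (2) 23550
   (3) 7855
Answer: 1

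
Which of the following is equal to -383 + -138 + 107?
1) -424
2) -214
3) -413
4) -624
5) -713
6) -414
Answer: 6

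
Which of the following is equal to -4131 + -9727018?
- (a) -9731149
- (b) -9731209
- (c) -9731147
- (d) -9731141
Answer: a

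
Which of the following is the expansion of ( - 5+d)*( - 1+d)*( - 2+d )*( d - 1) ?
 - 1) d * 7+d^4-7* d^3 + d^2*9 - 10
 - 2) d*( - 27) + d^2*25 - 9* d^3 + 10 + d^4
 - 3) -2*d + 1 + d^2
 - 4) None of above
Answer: 2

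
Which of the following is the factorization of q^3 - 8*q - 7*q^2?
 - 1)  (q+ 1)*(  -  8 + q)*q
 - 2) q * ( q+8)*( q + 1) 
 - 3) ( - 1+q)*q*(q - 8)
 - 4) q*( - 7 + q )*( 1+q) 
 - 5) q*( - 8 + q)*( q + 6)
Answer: 1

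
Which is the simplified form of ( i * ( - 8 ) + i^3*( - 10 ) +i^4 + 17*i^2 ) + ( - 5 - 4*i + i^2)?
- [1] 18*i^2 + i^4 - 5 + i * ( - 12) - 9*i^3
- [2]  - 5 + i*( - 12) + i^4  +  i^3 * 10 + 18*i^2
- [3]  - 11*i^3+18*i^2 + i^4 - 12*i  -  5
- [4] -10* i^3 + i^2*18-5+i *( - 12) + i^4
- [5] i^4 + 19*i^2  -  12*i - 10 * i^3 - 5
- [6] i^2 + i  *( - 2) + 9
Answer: 4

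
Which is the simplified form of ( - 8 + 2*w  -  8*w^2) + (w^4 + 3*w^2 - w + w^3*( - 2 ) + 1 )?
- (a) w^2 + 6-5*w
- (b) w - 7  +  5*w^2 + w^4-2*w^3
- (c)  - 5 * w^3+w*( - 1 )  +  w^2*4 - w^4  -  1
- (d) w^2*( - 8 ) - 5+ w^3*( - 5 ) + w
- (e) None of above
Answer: e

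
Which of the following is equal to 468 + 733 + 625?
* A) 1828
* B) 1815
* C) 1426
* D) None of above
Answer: D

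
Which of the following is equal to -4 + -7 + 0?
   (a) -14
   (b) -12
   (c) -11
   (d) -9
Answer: c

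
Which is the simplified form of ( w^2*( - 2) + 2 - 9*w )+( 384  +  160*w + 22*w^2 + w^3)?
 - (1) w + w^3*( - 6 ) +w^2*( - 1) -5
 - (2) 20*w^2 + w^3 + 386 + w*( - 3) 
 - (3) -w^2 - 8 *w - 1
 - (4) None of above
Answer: 4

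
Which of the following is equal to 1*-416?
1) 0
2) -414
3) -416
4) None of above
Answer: 3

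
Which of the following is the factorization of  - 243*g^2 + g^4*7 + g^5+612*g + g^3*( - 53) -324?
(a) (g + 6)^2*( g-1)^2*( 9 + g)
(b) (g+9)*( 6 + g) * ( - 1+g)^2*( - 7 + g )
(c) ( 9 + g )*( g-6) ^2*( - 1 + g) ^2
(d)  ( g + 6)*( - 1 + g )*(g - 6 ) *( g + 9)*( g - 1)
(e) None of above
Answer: d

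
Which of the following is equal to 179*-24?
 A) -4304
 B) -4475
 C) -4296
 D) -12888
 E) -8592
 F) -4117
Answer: C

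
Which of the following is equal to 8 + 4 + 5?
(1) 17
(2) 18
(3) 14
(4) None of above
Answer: 1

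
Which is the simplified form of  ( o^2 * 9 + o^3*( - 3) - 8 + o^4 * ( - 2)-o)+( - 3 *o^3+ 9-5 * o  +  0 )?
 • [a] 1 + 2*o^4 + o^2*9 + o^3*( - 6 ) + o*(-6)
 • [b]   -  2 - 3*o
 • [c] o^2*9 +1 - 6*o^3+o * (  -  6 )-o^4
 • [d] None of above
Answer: d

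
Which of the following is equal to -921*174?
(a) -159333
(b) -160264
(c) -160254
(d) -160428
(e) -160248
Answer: c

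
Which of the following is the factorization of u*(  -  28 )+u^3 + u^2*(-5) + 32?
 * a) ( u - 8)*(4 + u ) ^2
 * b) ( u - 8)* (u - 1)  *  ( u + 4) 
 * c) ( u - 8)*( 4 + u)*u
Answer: b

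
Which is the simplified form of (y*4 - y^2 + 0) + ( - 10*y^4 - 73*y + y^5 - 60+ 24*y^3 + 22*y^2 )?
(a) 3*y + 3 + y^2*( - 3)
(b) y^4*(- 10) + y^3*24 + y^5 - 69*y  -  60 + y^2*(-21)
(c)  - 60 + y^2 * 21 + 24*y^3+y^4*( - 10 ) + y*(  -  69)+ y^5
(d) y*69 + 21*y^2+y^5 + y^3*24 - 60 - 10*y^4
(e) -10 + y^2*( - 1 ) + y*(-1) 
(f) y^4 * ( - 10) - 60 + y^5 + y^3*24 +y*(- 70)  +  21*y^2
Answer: c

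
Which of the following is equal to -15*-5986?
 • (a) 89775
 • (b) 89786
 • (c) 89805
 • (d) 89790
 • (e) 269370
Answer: d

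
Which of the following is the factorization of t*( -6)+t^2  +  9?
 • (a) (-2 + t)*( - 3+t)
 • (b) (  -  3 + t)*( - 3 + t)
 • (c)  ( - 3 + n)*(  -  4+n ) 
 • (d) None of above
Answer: b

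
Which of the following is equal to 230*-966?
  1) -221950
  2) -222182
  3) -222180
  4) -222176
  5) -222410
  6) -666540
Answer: 3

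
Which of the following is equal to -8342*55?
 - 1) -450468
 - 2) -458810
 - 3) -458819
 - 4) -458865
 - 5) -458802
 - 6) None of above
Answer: 2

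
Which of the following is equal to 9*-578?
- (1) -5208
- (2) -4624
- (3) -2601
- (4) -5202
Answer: 4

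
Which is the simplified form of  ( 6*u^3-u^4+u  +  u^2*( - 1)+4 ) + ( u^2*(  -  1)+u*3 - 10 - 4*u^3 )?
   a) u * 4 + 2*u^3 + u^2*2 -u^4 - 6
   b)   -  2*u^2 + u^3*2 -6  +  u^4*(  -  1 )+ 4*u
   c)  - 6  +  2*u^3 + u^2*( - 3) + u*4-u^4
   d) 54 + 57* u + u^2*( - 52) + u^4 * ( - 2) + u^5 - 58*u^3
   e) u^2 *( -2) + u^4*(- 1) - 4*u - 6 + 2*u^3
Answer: b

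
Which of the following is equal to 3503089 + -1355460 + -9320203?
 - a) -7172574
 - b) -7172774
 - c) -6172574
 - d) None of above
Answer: a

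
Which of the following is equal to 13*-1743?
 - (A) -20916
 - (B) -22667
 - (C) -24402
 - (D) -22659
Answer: D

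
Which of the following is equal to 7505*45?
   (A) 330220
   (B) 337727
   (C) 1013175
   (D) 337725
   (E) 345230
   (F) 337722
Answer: D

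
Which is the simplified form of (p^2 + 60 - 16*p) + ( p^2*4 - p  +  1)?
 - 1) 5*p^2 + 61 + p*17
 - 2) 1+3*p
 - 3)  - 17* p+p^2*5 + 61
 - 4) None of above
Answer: 3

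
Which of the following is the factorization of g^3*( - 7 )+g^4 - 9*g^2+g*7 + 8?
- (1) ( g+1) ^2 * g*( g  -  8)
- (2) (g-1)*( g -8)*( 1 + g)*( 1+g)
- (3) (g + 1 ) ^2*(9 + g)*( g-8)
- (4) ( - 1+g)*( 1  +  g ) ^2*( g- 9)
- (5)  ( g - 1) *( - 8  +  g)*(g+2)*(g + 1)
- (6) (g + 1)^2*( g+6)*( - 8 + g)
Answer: 2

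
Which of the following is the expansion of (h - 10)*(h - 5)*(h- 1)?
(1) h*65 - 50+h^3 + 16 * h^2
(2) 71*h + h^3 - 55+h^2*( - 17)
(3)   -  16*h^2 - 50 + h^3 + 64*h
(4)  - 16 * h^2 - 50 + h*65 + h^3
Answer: 4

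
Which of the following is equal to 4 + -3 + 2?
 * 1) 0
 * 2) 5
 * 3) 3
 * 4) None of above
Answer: 3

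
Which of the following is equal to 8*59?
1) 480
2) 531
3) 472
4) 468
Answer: 3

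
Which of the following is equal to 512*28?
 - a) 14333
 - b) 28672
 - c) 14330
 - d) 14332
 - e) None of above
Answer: e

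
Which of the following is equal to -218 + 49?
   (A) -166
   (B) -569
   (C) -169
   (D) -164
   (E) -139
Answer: C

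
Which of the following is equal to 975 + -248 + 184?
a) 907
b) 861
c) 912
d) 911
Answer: d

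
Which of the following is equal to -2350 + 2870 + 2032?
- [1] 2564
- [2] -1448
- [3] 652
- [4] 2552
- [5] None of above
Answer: 4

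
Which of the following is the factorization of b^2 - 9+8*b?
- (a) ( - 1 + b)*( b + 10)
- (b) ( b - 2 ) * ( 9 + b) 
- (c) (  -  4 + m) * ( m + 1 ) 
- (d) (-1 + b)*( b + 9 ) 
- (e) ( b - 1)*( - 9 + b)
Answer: d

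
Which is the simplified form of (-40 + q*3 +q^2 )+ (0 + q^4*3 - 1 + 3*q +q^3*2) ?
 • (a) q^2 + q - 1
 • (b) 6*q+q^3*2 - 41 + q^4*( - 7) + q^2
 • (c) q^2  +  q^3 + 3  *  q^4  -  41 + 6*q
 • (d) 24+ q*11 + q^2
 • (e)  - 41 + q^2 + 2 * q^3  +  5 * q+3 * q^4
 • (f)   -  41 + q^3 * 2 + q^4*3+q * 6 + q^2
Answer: f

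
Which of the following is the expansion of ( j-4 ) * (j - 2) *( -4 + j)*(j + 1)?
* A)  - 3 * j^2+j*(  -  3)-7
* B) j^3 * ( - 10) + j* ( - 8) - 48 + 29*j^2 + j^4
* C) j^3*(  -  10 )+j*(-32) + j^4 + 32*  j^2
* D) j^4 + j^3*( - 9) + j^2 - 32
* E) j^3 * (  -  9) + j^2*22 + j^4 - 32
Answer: E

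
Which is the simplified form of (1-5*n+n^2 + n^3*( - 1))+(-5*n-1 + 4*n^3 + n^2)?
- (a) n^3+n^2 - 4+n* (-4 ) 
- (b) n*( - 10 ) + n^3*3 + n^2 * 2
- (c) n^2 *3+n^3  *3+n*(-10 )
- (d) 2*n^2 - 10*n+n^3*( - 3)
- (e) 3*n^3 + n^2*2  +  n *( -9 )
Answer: b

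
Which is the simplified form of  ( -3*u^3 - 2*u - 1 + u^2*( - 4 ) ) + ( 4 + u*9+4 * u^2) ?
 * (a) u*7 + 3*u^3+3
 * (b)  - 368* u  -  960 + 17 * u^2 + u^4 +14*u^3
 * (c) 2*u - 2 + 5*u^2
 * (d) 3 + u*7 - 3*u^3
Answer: d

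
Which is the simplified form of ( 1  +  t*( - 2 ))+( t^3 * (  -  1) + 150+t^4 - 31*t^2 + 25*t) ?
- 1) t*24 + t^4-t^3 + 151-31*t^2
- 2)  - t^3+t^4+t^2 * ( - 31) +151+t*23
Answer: 2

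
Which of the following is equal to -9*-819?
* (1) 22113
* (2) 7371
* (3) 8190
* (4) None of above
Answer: 2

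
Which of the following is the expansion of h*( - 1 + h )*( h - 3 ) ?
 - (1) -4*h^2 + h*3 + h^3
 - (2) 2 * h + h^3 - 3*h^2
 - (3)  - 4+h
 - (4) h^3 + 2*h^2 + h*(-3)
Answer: 1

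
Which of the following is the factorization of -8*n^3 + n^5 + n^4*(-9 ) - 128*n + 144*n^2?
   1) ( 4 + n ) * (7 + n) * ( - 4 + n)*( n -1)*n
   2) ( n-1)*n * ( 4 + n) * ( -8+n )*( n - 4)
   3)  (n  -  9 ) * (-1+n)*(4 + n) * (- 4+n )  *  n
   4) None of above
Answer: 2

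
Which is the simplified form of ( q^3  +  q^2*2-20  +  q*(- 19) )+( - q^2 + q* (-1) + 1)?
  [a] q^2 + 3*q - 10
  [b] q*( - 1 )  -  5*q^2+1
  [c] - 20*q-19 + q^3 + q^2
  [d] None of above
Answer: c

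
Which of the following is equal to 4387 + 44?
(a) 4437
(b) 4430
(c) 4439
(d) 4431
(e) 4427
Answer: d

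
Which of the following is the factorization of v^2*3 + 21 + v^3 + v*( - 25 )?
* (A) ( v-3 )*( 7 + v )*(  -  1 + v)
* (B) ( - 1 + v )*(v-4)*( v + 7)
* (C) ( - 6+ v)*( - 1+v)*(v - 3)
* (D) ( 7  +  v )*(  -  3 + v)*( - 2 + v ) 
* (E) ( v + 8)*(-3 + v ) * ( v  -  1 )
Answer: A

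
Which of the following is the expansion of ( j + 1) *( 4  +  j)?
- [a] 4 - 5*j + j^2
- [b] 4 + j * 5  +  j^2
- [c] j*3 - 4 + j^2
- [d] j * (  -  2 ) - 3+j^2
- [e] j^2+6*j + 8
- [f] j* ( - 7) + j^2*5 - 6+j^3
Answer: b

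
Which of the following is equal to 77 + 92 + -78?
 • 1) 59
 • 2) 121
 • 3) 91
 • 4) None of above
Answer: 3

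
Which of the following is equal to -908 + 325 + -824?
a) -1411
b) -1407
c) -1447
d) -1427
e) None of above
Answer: b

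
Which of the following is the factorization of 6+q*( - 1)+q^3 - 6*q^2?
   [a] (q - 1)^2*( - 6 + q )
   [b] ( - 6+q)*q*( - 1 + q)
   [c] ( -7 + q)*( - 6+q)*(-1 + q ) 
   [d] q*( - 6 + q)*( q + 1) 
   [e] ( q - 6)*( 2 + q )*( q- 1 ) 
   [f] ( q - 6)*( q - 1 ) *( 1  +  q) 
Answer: f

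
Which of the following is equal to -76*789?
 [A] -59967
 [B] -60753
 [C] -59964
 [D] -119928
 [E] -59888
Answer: C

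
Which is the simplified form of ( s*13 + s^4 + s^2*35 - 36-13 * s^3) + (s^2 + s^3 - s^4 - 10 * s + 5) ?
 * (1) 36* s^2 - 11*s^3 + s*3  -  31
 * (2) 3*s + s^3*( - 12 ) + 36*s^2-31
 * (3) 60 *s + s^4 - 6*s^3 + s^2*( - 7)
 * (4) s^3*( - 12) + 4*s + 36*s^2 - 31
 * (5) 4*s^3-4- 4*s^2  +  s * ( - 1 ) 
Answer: 2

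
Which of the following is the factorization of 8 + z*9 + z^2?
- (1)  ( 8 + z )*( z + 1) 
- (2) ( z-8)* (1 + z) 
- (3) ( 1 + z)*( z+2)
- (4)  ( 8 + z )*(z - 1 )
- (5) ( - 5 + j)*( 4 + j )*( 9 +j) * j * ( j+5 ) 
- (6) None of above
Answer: 1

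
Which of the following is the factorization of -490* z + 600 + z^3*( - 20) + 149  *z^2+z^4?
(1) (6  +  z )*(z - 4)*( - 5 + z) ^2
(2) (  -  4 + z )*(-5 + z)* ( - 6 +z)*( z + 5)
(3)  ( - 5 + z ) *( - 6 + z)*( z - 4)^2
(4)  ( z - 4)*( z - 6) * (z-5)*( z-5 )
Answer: 4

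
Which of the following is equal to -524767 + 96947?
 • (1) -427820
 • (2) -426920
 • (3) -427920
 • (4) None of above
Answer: 1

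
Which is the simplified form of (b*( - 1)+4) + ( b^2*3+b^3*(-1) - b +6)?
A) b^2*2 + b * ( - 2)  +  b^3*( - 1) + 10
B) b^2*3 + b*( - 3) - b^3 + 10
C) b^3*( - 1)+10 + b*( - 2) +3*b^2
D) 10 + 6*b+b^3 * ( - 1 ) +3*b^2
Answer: C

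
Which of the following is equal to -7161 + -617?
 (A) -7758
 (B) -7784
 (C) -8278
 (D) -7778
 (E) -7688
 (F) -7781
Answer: D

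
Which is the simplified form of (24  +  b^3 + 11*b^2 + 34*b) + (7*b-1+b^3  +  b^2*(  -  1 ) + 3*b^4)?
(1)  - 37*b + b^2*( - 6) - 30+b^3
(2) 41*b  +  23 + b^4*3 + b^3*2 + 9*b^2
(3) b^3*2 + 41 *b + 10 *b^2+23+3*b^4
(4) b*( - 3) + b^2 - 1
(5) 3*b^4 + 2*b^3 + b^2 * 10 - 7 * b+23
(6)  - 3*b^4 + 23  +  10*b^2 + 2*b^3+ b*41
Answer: 3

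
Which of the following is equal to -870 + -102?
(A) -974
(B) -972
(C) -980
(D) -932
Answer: B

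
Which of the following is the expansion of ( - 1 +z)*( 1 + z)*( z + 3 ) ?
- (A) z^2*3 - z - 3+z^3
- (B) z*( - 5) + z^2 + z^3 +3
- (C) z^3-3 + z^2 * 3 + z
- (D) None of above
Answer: A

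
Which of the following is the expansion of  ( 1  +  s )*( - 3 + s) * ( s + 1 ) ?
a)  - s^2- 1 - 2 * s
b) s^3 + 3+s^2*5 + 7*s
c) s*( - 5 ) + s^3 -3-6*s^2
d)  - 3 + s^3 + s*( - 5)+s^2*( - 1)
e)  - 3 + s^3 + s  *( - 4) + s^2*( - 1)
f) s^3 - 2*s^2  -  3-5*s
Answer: d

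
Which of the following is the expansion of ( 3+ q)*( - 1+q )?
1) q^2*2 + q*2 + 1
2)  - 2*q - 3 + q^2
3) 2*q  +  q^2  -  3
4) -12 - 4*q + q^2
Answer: 3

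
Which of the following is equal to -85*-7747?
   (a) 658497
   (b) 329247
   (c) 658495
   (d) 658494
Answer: c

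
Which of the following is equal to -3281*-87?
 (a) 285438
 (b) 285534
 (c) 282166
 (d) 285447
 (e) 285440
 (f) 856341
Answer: d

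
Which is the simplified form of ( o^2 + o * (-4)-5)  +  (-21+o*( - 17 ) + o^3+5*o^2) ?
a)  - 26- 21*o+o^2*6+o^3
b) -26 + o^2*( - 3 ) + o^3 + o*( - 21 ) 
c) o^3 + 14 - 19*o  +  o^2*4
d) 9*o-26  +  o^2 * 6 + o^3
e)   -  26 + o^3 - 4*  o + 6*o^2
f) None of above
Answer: a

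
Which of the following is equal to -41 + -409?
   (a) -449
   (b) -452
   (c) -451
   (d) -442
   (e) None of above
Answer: e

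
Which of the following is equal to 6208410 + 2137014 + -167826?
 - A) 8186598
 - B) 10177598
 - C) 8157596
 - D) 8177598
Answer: D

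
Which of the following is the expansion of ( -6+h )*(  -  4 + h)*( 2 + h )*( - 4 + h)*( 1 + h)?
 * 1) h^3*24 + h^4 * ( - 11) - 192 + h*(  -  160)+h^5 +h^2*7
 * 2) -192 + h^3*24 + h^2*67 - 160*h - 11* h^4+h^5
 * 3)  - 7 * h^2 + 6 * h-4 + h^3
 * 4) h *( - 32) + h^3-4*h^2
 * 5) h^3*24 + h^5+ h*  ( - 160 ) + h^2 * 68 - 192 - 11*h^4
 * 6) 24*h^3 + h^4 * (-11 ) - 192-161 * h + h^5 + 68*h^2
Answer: 5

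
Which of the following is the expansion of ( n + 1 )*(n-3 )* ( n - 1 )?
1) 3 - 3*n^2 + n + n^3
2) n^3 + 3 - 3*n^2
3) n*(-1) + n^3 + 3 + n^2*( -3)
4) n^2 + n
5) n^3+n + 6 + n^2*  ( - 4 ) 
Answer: 3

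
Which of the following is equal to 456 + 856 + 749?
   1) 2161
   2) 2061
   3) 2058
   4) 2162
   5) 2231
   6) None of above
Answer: 2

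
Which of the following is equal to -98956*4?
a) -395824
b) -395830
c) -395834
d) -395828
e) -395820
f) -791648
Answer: a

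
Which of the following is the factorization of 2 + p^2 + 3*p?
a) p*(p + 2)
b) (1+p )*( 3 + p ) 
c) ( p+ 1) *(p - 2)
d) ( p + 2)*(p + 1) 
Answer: d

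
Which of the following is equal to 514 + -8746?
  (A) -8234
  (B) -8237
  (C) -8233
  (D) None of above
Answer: D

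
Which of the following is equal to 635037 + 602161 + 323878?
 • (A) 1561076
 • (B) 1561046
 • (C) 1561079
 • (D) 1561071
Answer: A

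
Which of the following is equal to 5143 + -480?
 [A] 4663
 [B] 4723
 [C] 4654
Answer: A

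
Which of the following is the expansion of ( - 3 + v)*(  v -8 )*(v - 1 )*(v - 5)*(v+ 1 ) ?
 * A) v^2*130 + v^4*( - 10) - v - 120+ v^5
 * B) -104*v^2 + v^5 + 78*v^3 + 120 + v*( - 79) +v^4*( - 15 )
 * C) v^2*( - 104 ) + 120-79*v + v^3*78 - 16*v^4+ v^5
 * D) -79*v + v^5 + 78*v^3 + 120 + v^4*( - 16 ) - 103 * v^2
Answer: C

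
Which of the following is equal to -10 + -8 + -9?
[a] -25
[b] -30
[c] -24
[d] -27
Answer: d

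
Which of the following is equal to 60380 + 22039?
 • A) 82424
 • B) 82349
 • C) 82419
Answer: C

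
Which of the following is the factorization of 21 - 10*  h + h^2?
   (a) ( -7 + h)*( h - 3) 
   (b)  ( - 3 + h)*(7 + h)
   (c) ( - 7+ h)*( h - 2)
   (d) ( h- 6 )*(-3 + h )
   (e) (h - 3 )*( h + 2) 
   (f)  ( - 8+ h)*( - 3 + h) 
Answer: a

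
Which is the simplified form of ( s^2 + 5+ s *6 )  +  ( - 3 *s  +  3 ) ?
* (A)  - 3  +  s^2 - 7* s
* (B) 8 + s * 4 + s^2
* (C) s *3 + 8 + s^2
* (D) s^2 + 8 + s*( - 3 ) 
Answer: C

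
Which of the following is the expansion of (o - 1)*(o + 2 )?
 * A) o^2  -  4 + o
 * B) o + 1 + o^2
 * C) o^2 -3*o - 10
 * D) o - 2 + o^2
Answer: D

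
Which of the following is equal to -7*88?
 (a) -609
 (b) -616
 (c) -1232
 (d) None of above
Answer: b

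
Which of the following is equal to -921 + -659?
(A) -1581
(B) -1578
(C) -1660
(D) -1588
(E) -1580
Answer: E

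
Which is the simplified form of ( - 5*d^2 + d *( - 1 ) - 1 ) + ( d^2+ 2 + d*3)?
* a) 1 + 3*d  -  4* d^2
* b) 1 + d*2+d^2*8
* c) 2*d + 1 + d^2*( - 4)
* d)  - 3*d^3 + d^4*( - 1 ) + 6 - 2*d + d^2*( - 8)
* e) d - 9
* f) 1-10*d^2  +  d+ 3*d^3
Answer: c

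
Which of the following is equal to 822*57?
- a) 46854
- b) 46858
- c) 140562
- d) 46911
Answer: a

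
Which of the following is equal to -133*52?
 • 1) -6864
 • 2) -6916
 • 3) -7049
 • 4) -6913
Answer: 2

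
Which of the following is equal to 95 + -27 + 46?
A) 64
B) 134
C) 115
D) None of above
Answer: D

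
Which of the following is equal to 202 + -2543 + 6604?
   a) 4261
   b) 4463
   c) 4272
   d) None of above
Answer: d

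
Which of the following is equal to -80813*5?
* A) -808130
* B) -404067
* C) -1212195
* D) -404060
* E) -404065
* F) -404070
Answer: E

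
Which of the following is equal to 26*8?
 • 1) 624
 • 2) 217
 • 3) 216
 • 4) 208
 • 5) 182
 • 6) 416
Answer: 4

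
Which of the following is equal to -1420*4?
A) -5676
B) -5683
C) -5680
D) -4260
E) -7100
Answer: C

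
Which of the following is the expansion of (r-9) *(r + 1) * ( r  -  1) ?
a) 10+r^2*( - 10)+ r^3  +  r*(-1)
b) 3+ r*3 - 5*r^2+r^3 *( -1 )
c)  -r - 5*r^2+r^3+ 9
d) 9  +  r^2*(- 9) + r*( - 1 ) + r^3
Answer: d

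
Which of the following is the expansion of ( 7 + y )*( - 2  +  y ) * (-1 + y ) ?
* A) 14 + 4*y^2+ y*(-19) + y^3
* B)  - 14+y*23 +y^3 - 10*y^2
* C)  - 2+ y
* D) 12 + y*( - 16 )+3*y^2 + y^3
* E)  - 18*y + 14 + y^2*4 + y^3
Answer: A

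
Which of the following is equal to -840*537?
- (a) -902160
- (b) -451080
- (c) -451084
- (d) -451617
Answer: b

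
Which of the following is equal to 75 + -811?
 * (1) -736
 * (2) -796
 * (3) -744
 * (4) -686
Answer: 1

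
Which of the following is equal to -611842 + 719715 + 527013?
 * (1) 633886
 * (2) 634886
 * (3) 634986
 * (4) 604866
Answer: 2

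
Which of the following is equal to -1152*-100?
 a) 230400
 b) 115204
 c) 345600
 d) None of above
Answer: d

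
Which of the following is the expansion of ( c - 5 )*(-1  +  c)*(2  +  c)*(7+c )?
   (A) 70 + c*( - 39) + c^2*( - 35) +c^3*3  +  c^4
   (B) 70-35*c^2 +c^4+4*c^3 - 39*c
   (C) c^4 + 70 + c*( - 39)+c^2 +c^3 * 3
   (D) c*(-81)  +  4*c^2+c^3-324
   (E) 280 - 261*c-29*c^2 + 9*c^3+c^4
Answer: A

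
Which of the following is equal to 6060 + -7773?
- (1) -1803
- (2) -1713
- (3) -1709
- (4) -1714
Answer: 2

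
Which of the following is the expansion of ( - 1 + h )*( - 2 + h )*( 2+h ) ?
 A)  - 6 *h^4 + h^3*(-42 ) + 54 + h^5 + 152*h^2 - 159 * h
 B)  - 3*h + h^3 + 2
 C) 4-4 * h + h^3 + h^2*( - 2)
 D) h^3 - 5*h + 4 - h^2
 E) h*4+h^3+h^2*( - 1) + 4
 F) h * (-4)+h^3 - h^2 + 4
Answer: F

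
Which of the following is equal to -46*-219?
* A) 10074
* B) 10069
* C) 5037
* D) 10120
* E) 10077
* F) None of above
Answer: A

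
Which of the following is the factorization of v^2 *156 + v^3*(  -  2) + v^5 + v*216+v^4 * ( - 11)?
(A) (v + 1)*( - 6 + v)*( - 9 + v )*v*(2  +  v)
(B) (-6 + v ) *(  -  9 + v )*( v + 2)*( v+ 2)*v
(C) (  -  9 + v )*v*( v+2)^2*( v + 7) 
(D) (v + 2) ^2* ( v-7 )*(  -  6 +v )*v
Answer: B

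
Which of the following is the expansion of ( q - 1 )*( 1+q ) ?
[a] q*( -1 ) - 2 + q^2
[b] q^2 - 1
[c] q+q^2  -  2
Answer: b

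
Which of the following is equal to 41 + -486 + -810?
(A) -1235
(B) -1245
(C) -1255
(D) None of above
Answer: C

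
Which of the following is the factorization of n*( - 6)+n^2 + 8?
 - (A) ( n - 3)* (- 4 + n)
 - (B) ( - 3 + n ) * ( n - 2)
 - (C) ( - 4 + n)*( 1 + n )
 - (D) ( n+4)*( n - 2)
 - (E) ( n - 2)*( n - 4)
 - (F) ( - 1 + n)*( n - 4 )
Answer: E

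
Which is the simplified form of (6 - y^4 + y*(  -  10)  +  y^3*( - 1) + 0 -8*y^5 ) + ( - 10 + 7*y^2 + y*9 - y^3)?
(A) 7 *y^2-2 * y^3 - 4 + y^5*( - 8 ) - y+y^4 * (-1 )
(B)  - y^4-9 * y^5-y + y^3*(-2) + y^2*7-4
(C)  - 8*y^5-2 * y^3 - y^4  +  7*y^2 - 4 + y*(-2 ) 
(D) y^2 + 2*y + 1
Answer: A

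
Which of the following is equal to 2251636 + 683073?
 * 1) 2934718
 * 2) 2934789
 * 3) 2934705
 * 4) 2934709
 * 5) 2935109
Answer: 4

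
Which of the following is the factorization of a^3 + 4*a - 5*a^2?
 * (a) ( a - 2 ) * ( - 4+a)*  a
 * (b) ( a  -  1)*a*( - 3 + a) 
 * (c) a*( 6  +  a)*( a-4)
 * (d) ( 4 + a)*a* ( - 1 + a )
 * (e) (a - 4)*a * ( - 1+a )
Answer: e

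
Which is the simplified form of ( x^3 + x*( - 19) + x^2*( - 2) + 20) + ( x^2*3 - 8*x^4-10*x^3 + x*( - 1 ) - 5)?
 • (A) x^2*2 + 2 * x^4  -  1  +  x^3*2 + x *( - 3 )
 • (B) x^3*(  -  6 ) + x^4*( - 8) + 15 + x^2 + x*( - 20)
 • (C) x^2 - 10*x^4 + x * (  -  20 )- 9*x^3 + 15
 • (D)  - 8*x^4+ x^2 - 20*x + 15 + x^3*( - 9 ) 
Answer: D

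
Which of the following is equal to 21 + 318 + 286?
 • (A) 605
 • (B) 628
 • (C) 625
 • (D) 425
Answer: C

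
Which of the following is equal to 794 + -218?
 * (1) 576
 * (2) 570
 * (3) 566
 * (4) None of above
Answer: 1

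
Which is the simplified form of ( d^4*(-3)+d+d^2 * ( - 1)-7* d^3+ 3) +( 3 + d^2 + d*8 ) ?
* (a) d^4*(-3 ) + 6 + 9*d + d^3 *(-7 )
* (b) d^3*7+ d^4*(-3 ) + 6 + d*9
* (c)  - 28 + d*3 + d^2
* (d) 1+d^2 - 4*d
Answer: a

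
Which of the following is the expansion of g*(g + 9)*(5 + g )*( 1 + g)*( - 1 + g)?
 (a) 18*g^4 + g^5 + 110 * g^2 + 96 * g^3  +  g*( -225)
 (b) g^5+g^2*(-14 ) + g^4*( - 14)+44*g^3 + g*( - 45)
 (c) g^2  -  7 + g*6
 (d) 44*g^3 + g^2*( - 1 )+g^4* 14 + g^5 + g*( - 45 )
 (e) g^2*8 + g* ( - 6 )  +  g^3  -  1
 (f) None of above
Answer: f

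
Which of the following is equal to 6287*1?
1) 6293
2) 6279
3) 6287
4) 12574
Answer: 3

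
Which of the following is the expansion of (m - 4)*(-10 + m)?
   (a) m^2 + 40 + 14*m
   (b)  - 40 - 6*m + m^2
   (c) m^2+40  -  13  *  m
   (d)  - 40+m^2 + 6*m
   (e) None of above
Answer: e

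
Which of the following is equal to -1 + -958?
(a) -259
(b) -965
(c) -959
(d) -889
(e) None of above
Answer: c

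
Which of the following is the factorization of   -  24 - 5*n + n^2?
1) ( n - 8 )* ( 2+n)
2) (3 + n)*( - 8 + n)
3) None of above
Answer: 2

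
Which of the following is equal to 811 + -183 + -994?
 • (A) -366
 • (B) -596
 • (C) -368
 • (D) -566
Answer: A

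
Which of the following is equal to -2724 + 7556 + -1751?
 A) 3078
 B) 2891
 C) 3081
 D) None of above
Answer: C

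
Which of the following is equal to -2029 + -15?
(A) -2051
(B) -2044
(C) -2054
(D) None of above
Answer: B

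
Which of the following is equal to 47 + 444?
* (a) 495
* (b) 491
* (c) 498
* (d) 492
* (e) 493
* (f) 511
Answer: b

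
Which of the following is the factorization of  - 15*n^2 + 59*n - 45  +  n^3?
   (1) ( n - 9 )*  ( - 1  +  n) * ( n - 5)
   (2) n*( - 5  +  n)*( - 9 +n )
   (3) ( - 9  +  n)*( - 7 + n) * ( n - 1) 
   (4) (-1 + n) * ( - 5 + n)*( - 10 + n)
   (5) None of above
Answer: 1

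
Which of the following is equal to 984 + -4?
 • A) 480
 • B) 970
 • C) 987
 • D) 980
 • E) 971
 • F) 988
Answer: D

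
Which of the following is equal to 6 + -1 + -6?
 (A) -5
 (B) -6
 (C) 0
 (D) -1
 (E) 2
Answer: D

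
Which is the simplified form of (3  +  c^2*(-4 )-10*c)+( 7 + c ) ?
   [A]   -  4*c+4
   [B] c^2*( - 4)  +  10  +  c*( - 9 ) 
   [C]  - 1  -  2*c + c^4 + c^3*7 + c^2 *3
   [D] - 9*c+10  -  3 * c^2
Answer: B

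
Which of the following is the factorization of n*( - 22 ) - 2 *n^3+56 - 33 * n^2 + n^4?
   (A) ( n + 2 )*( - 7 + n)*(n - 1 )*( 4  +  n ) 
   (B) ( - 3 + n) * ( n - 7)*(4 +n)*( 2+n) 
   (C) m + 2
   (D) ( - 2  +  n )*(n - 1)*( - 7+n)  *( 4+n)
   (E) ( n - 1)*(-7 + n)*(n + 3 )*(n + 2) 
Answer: A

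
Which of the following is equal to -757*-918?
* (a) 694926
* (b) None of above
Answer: a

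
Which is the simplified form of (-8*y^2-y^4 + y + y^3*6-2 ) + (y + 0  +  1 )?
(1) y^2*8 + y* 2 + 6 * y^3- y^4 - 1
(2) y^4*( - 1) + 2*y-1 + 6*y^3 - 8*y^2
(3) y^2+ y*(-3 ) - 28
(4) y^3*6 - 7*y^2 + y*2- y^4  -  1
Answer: 2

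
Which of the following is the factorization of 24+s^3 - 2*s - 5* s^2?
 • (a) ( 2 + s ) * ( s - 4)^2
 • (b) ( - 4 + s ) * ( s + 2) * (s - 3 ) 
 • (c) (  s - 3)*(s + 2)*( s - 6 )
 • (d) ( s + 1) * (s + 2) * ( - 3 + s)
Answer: b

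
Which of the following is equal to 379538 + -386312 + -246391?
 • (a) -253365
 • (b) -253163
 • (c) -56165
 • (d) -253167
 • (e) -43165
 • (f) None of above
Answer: f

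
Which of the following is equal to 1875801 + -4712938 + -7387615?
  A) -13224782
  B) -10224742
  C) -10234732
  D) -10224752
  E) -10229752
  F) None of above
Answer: D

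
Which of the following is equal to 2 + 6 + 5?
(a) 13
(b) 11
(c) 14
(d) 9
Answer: a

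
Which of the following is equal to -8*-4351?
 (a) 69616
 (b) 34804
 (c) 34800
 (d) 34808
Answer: d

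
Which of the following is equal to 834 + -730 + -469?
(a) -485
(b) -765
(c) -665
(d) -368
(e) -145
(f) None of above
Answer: f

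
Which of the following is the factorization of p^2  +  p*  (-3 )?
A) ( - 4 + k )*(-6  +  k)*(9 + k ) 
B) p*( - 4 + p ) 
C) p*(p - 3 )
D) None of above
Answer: C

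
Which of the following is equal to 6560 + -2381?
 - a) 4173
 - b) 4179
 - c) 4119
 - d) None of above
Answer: b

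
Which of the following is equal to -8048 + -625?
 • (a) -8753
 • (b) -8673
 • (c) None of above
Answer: b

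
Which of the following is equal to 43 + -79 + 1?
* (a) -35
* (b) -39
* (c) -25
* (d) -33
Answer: a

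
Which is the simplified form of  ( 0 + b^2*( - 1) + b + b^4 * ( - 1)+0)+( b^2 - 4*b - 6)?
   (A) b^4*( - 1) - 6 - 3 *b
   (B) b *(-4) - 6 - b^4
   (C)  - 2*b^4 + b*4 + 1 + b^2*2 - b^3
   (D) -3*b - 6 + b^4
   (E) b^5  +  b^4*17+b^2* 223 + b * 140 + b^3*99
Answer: A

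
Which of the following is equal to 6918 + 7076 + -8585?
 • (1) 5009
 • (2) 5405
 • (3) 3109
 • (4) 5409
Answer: 4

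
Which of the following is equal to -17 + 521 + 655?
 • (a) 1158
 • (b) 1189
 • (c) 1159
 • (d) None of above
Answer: c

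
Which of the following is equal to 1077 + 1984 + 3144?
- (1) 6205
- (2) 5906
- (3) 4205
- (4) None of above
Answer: 1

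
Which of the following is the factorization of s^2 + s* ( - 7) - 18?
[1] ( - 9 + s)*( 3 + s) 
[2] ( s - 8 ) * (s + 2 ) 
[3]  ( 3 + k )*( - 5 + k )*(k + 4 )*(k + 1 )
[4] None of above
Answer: 4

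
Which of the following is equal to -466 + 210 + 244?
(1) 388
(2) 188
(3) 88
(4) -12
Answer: 4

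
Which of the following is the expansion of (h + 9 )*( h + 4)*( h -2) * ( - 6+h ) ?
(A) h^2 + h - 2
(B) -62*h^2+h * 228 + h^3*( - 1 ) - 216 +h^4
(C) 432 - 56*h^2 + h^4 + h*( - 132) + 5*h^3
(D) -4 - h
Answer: C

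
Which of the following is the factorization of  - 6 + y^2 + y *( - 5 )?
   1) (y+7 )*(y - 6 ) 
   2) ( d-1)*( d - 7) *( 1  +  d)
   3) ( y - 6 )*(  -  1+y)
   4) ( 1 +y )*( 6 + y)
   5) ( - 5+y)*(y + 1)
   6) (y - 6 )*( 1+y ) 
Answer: 6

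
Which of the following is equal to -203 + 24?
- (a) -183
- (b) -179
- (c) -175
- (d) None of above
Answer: b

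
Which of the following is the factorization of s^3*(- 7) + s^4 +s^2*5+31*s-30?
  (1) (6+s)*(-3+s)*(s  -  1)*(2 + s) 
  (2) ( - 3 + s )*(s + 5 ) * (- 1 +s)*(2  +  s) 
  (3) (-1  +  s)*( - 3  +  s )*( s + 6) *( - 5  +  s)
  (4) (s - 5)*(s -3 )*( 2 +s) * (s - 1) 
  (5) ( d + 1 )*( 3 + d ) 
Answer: 4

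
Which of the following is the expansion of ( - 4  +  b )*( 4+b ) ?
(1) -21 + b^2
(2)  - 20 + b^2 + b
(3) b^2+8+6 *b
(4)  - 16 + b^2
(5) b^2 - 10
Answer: 4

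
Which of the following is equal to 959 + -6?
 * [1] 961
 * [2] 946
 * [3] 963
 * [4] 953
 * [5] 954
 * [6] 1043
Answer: 4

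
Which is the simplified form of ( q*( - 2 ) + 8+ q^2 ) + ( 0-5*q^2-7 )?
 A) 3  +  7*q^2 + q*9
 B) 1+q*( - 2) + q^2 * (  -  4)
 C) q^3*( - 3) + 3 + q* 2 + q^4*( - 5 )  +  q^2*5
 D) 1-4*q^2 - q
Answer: B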